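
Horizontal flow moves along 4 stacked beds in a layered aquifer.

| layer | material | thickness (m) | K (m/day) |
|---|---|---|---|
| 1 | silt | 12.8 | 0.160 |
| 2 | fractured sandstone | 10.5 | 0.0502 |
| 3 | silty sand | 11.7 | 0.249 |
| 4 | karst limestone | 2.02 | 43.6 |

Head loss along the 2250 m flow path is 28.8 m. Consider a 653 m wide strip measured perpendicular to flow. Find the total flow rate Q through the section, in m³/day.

782

Flow is parallel to layering, so each bed carries its own Darcy discharge and the transmissivities add.
Σ(K_i·b_i) = 0.160×12.8 + 0.0502×10.5 + 0.249×11.7 + 43.6×2.02 = 93.56 m²/day.
Hydraulic gradient i = Δh / L = 28.8 / 2250 = 0.01280.
Q = Σ(K_i·b_i) · W · i = 93.56 × 653 × 0.01280 = 782.0 m³/day.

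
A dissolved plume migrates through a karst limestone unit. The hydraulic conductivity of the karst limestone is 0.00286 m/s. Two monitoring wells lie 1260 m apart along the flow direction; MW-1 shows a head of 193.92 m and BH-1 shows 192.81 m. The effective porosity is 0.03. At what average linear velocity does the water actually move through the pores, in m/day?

7.26

Convert K: 0.00286 m/s × 86400 = 247.1 m/day.
Hydraulic gradient i = (193.92 − 192.81) / 1260 = 1.11 / 1260 = 0.0008810.
Darcy flux q = K · i = 247.1 × 0.0008810 = 0.2177 m/day.
Seepage velocity v = q / n_e = 0.2177 / 0.03 = 7.256 m/day.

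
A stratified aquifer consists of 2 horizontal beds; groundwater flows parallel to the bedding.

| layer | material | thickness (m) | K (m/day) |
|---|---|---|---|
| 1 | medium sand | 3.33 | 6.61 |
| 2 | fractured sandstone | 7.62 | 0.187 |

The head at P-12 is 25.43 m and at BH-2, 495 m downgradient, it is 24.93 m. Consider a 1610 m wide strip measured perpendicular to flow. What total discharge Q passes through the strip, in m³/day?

38.1

Flow is parallel to layering, so each bed carries its own Darcy discharge and the transmissivities add.
Σ(K_i·b_i) = 6.61×3.33 + 0.187×7.62 = 23.44 m²/day.
Hydraulic gradient i = (25.43 − 24.93) / 495 = 0.5 / 495 = 0.001010.
Q = Σ(K_i·b_i) · W · i = 23.44 × 1610 × 0.001010 = 38.11 m³/day.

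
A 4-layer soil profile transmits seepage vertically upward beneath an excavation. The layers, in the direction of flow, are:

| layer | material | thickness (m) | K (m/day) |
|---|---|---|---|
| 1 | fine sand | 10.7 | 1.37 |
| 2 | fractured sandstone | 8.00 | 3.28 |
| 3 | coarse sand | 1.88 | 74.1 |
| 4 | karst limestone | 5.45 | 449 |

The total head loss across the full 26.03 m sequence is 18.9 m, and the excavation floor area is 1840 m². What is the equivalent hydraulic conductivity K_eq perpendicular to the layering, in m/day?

2.53

Flow is perpendicular to layering, so the layers act in series and the equivalent K is the thickness-weighted harmonic mean.
Total thickness L = 10.7 + 8.00 + 1.88 + 5.45 = 26.03 m.
Σ(b_i/K_i) = 10.7/1.37 + 8.00/3.28 + 1.88/74.1 + 5.45/449 = 10.29 d.
K_eq = L / Σ(b_i/K_i) = 26.03 / 10.29 = 2.530 m/day.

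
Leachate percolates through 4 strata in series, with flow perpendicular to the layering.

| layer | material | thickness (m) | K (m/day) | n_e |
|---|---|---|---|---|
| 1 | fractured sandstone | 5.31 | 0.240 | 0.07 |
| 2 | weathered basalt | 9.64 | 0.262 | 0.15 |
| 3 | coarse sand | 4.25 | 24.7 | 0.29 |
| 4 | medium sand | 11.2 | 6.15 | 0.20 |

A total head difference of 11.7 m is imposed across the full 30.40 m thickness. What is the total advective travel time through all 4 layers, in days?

27.5

With flow normal to the layers, continuity requires the same specific discharge q through every layer.
Σ(b_i/K_i) = 5.31/0.240 + 9.64/0.262 + 4.25/24.7 + 11.2/6.15 = 60.91 d.
q = Δh / Σ(b_i/K_i) = 11.7 / 60.91 = 0.1921 m/day.
In each layer the seepage velocity is v_i = q/n_i, so the layer transit time is t_i = b_i·n_i / q:
  layer 1 (fractured sandstone): t_1 = 5.31 × 0.07 / 0.1921 = 1.935 d
  layer 2 (weathered basalt): t_2 = 9.64 × 0.15 / 0.1921 = 7.528 d
  layer 3 (coarse sand): t_3 = 4.25 × 0.29 / 0.1921 = 6.417 d
  layer 4 (medium sand): t_4 = 11.2 × 0.20 / 0.1921 = 11.66 d
Total t = Σ t_i = 27.54 days.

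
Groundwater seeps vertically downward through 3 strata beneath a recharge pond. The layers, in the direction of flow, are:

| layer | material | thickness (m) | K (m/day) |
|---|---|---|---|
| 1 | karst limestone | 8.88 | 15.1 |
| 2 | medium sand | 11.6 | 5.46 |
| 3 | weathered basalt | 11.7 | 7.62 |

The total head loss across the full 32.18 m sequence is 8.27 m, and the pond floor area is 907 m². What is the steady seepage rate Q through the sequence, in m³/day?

Flow is perpendicular to layering, so the layers act in series and the equivalent K is the thickness-weighted harmonic mean.
Total thickness L = 8.88 + 11.6 + 11.7 = 32.18 m.
Σ(b_i/K_i) = 8.88/15.1 + 11.6/5.46 + 11.7/7.62 = 4.248 d.
K_eq = L / Σ(b_i/K_i) = 32.18 / 4.248 = 7.575 m/day.
Q = K_eq · A · (Δh/L) = 7.575 × 907 × (8.27/32.18) = 1766 m³/day.

1770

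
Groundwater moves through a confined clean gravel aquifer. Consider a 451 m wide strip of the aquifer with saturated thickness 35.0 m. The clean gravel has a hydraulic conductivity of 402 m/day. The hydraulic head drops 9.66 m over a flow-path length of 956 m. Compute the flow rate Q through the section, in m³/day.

Cross-sectional area A = 451 × 35.0 = 15785 m².
Hydraulic gradient i = Δh / L = 9.66 / 956 = 0.01010.
Darcy's law: Q = K · A · i = 402.0 × 15785 × 0.01010 = 64119 m³/day.

64100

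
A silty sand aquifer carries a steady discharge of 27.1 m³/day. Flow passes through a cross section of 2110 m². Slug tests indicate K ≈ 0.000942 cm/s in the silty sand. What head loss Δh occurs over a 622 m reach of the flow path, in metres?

9.82

Convert K: 0.000942 cm/s × 864 = 0.8139 m/day.
From Q = K·A·i, i = Q / (K·A) = 27.1 / (0.8139 × 2110) = 0.01578.
Head loss Δh = i · L = 0.01578 × 622 = 9.816 m.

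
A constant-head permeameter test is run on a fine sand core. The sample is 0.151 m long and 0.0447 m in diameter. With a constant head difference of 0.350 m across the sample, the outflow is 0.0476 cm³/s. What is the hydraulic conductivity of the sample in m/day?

Cross-sectional area A = π·(d/2)² = π × (0.0447/2)² = 0.001569 m².
Convert discharge: 0.0476 cm³/s = 4.760e-08 m³/s.
Darcy's law rearranged: K = Q·L / (A·Δh) = 4.760e-08 × 0.151 / (0.001569 × 0.350) = 1.309e-05 m/s = 1.131 m/day.

1.13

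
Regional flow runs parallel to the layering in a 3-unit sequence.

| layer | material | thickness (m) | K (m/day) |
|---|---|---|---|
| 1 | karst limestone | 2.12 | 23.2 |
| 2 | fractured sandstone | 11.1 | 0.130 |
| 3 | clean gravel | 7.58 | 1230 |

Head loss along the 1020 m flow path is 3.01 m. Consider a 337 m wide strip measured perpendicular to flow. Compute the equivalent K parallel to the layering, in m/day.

Flow is parallel to layering, so each bed carries its own Darcy discharge and the transmissivities add.
Σ(K_i·b_i) = 23.2×2.12 + 0.130×11.1 + 1230×7.58 = 9374 m²/day.
Total thickness b = 20.80 m, so K_eq = Σ(K_i·b_i)/b = 450.7 m/day.

451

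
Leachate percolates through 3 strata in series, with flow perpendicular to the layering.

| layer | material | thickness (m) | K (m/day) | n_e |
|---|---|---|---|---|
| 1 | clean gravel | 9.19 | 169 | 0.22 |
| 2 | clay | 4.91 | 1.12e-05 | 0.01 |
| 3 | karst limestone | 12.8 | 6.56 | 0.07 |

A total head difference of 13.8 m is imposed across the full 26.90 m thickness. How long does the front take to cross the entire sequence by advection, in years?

258

With flow normal to the layers, continuity requires the same specific discharge q through every layer.
Σ(b_i/K_i) = 9.19/169 + 4.91/1.12e-05 + 12.8/6.56 = 4.384e+05 d.
q = Δh / Σ(b_i/K_i) = 13.8 / 4.384e+05 = 3.148e-05 m/day.
In each layer the seepage velocity is v_i = q/n_i, so the layer transit time is t_i = b_i·n_i / q:
  layer 1 (clean gravel): t_1 = 9.19 × 0.22 / 3.148e-05 = 64228 d
  layer 2 (clay): t_2 = 4.91 × 0.01 / 3.148e-05 = 1560 d
  layer 3 (karst limestone): t_3 = 12.8 × 0.07 / 3.148e-05 = 28464 d
Total t = Σ t_i = 94252 days = 258.0 years.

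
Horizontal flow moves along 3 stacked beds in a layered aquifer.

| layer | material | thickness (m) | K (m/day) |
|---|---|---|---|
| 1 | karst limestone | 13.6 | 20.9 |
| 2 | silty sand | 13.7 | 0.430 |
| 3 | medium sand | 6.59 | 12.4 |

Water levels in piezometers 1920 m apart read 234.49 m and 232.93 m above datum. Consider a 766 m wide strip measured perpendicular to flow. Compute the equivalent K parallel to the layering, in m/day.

Flow is parallel to layering, so each bed carries its own Darcy discharge and the transmissivities add.
Σ(K_i·b_i) = 20.9×13.6 + 0.430×13.7 + 12.4×6.59 = 371.8 m²/day.
Total thickness b = 33.89 m, so K_eq = Σ(K_i·b_i)/b = 10.97 m/day.

11.0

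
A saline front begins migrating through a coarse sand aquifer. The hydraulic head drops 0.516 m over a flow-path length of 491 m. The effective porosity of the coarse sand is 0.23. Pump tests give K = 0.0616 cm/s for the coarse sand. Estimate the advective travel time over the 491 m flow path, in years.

5.53

Convert K: 0.0616 cm/s × 864 = 53.22 m/day.
Hydraulic gradient i = Δh / L = 0.516 / 491 = 0.001051.
Darcy flux q = K · i = 53.22 × 0.001051 = 0.05593 m/day.
Seepage velocity v = q / n_e = 0.05593 / 0.23 = 0.2432 m/day.
Travel time t = L / v = 491 / 0.2432 = 2019 days = 5.528 years.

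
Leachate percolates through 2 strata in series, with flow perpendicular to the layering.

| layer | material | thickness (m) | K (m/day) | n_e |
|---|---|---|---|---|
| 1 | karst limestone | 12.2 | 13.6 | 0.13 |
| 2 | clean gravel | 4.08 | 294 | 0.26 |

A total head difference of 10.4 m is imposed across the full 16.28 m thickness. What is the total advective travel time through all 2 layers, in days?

0.232

With flow normal to the layers, continuity requires the same specific discharge q through every layer.
Σ(b_i/K_i) = 12.2/13.6 + 4.08/294 = 0.9109 d.
q = Δh / Σ(b_i/K_i) = 10.4 / 0.9109 = 11.42 m/day.
In each layer the seepage velocity is v_i = q/n_i, so the layer transit time is t_i = b_i·n_i / q:
  layer 1 (karst limestone): t_1 = 12.2 × 0.13 / 11.42 = 0.1389 d
  layer 2 (clean gravel): t_2 = 4.08 × 0.26 / 11.42 = 0.09292 d
Total t = Σ t_i = 0.2318 days.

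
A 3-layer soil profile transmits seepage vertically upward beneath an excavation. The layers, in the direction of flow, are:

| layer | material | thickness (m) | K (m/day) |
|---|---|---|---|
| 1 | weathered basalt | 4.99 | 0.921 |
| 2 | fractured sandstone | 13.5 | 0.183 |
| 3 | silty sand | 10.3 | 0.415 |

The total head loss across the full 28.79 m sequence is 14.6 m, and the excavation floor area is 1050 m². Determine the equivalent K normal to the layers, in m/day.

Flow is perpendicular to layering, so the layers act in series and the equivalent K is the thickness-weighted harmonic mean.
Total thickness L = 4.99 + 13.5 + 10.3 = 28.79 m.
Σ(b_i/K_i) = 4.99/0.921 + 13.5/0.183 + 10.3/0.415 = 104.0 d.
K_eq = L / Σ(b_i/K_i) = 28.79 / 104.0 = 0.2768 m/day.

0.277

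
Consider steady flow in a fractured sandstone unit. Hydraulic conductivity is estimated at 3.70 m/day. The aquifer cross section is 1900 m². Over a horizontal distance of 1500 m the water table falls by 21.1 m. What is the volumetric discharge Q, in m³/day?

98.9

Hydraulic gradient i = Δh / L = 21.1 / 1500 = 0.01407.
Darcy's law: Q = K · A · i = 3.700 × 1900 × 0.01407 = 98.89 m³/day.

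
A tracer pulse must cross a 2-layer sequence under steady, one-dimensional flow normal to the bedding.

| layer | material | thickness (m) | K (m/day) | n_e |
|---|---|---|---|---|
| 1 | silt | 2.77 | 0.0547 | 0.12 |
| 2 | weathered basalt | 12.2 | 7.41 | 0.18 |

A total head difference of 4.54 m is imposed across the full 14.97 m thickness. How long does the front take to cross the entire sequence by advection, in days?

With flow normal to the layers, continuity requires the same specific discharge q through every layer.
Σ(b_i/K_i) = 2.77/0.0547 + 12.2/7.41 = 52.29 d.
q = Δh / Σ(b_i/K_i) = 4.54 / 52.29 = 0.08683 m/day.
In each layer the seepage velocity is v_i = q/n_i, so the layer transit time is t_i = b_i·n_i / q:
  layer 1 (silt): t_1 = 2.77 × 0.12 / 0.08683 = 3.828 d
  layer 2 (weathered basalt): t_2 = 12.2 × 0.18 / 0.08683 = 25.29 d
Total t = Σ t_i = 29.12 days.

29.1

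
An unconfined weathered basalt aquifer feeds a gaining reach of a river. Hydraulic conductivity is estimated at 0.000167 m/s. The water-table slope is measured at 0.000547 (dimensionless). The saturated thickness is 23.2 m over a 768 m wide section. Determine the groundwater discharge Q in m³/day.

Convert K: 0.000167 m/s × 86400 = 14.43 m/day.
Cross-sectional area A = 768 × 23.2 = 17818 m².
Hydraulic gradient i = 0.000547.
Darcy's law: Q = K · A · i = 14.43 × 17818 × 0.0005470 = 140.6 m³/day.

141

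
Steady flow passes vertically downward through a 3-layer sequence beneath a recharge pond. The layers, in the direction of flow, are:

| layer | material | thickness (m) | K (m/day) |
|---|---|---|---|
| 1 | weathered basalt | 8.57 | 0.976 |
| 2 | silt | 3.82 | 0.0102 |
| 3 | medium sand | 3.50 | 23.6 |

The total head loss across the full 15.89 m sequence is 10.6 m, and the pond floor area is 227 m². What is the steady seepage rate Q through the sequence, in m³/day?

6.28

Flow is perpendicular to layering, so the layers act in series and the equivalent K is the thickness-weighted harmonic mean.
Total thickness L = 8.57 + 3.82 + 3.50 = 15.89 m.
Σ(b_i/K_i) = 8.57/0.976 + 3.82/0.0102 + 3.50/23.6 = 383.4 d.
K_eq = L / Σ(b_i/K_i) = 15.89 / 383.4 = 0.04144 m/day.
Q = K_eq · A · (Δh/L) = 0.04144 × 227 × (10.6/15.89) = 6.275 m³/day.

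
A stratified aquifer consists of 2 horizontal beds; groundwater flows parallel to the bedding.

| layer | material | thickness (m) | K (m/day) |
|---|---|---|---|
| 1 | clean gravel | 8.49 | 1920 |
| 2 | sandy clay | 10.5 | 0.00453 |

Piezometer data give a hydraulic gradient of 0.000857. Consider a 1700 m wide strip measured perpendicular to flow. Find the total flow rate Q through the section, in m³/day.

Flow is parallel to layering, so each bed carries its own Darcy discharge and the transmissivities add.
Σ(K_i·b_i) = 1920×8.49 + 0.00453×10.5 = 16301 m²/day.
Hydraulic gradient i = 0.000857.
Q = Σ(K_i·b_i) · W · i = 16301 × 1700 × 0.0008570 = 23749 m³/day.

23700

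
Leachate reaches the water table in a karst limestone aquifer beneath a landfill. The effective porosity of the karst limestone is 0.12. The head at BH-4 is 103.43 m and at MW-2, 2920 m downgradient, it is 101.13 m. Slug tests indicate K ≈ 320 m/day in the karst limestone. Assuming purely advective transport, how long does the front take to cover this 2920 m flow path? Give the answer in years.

3.81

Hydraulic gradient i = (103.43 − 101.13) / 2920 = 2.3 / 2920 = 0.0007877.
Darcy flux q = K · i = 320.0 × 0.0007877 = 0.2521 m/day.
Seepage velocity v = q / n_e = 0.2521 / 0.12 = 2.100 m/day.
Travel time t = L / v = 2920 / 2.100 = 1390 days = 3.806 years.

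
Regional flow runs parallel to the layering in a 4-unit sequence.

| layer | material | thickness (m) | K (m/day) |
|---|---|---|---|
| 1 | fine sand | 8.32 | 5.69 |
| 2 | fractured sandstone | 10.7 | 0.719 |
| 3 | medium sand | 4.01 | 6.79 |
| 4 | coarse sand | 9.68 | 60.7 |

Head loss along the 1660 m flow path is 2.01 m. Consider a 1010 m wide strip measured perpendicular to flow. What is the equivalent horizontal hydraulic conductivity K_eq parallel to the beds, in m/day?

20.5

Flow is parallel to layering, so each bed carries its own Darcy discharge and the transmissivities add.
Σ(K_i·b_i) = 5.69×8.32 + 0.719×10.7 + 6.79×4.01 + 60.7×9.68 = 669.8 m²/day.
Total thickness b = 32.71 m, so K_eq = Σ(K_i·b_i)/b = 20.48 m/day.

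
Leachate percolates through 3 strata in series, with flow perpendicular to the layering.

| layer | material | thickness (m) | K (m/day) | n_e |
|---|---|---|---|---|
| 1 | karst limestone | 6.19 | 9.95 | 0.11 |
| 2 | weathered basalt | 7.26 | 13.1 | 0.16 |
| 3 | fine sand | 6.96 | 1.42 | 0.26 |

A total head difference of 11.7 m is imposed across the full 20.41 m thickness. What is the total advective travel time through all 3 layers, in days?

1.90

With flow normal to the layers, continuity requires the same specific discharge q through every layer.
Σ(b_i/K_i) = 6.19/9.95 + 7.26/13.1 + 6.96/1.42 = 6.078 d.
q = Δh / Σ(b_i/K_i) = 11.7 / 6.078 = 1.925 m/day.
In each layer the seepage velocity is v_i = q/n_i, so the layer transit time is t_i = b_i·n_i / q:
  layer 1 (karst limestone): t_1 = 6.19 × 0.11 / 1.925 = 0.3537 d
  layer 2 (weathered basalt): t_2 = 7.26 × 0.16 / 1.925 = 0.6034 d
  layer 3 (fine sand): t_3 = 6.96 × 0.26 / 1.925 = 0.9400 d
Total t = Σ t_i = 1.897 days.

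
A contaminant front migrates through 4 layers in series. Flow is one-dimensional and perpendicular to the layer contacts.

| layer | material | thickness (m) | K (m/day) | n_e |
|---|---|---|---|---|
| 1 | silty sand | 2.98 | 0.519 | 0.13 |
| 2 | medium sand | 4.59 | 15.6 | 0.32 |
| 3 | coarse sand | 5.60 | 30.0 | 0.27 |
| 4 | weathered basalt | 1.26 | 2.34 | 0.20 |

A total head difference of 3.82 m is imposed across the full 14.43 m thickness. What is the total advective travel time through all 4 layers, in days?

With flow normal to the layers, continuity requires the same specific discharge q through every layer.
Σ(b_i/K_i) = 2.98/0.519 + 4.59/15.6 + 5.60/30.0 + 1.26/2.34 = 6.761 d.
q = Δh / Σ(b_i/K_i) = 3.82 / 6.761 = 0.5650 m/day.
In each layer the seepage velocity is v_i = q/n_i, so the layer transit time is t_i = b_i·n_i / q:
  layer 1 (silty sand): t_1 = 2.98 × 0.13 / 0.5650 = 0.6857 d
  layer 2 (medium sand): t_2 = 4.59 × 0.32 / 0.5650 = 2.600 d
  layer 3 (coarse sand): t_3 = 5.60 × 0.27 / 0.5650 = 2.676 d
  layer 4 (weathered basalt): t_4 = 1.26 × 0.20 / 0.5650 = 0.4460 d
Total t = Σ t_i = 6.408 days.

6.41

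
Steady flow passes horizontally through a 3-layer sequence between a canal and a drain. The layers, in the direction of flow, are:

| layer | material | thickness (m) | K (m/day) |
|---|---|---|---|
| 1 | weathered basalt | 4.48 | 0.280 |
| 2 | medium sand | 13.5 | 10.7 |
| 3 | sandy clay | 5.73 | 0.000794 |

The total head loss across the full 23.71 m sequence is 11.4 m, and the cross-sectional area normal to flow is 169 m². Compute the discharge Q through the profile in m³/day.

Flow is perpendicular to layering, so the layers act in series and the equivalent K is the thickness-weighted harmonic mean.
Total thickness L = 4.48 + 13.5 + 5.73 = 23.71 m.
Σ(b_i/K_i) = 4.48/0.280 + 13.5/10.7 + 5.73/0.000794 = 7234 d.
K_eq = L / Σ(b_i/K_i) = 23.71 / 7234 = 0.003278 m/day.
Q = K_eq · A · (Δh/L) = 0.003278 × 169 × (11.4/23.71) = 0.2663 m³/day.

0.266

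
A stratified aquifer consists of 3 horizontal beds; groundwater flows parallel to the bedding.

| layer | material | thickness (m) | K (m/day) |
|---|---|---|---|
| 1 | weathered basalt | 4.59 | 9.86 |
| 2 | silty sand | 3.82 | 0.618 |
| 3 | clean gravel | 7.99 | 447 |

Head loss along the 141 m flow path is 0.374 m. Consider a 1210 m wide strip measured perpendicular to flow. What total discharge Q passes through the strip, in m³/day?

Flow is parallel to layering, so each bed carries its own Darcy discharge and the transmissivities add.
Σ(K_i·b_i) = 9.86×4.59 + 0.618×3.82 + 447×7.99 = 3619 m²/day.
Hydraulic gradient i = Δh / L = 0.374 / 141 = 0.002652.
Q = Σ(K_i·b_i) · W · i = 3619 × 1210 × 0.002652 = 11616 m³/day.

11600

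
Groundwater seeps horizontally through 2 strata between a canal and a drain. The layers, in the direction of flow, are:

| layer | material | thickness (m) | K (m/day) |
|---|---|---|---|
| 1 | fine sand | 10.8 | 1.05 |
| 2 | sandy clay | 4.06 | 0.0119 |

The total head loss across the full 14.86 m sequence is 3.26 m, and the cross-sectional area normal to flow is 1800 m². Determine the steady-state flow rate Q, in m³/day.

16.7

Flow is perpendicular to layering, so the layers act in series and the equivalent K is the thickness-weighted harmonic mean.
Total thickness L = 10.8 + 4.06 = 14.86 m.
Σ(b_i/K_i) = 10.8/1.05 + 4.06/0.0119 = 351.5 d.
K_eq = L / Σ(b_i/K_i) = 14.86 / 351.5 = 0.04228 m/day.
Q = K_eq · A · (Δh/L) = 0.04228 × 1800 × (3.26/14.86) = 16.70 m³/day.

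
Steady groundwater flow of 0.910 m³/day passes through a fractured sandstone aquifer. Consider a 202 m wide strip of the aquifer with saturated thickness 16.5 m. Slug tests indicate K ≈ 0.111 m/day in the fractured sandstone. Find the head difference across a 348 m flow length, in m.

0.856

Cross-sectional area A = 202 × 16.5 = 3333 m².
From Q = K·A·i, i = Q / (K·A) = 0.910 / (0.1110 × 3333) = 0.002460.
Head loss Δh = i · L = 0.002460 × 348 = 0.8560 m.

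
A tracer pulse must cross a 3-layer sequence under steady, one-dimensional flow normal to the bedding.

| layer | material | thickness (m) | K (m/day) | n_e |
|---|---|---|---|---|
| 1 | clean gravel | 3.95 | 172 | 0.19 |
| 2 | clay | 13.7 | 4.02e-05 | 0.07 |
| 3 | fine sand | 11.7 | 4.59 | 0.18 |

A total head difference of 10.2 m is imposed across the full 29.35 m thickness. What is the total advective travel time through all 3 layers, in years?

349

With flow normal to the layers, continuity requires the same specific discharge q through every layer.
Σ(b_i/K_i) = 3.95/172 + 13.7/4.02e-05 + 11.7/4.59 = 3.408e+05 d.
q = Δh / Σ(b_i/K_i) = 10.2 / 3.408e+05 = 2.993e-05 m/day.
In each layer the seepage velocity is v_i = q/n_i, so the layer transit time is t_i = b_i·n_i / q:
  layer 1 (clean gravel): t_1 = 3.95 × 0.19 / 2.993e-05 = 25075 d
  layer 2 (clay): t_2 = 13.7 × 0.07 / 2.993e-05 = 32042 d
  layer 3 (fine sand): t_3 = 11.7 × 0.18 / 2.993e-05 = 70365 d
Total t = Σ t_i = 1.275e+05 days = 349.0 years.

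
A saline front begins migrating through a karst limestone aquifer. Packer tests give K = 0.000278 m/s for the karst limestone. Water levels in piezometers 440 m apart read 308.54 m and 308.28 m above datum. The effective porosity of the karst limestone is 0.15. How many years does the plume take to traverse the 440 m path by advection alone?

Convert K: 0.000278 m/s × 86400 = 24.02 m/day.
Hydraulic gradient i = (308.54 − 308.28) / 440 = 0.26 / 440 = 0.0005909.
Darcy flux q = K · i = 24.02 × 0.0005909 = 0.01419 m/day.
Seepage velocity v = q / n_e = 0.01419 / 0.15 = 0.09462 m/day.
Travel time t = L / v = 440 / 0.09462 = 4650 days = 12.73 years.

12.7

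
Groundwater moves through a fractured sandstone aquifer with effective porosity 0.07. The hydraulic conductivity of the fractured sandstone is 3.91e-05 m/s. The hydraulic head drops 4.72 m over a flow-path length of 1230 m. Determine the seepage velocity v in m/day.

Convert K: 3.91e-05 m/s × 86400 = 3.378 m/day.
Hydraulic gradient i = Δh / L = 4.72 / 1230 = 0.003837.
Darcy flux q = K · i = 3.378 × 0.003837 = 0.01296 m/day.
Seepage velocity v = q / n_e = 0.01296 / 0.07 = 0.1852 m/day.

0.185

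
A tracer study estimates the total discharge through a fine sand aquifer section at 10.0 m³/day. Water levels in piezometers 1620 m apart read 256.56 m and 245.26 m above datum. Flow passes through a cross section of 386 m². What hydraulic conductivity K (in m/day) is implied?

Hydraulic gradient i = (256.56 − 245.26) / 1620 = 11.3 / 1620 = 0.006975.
From Q = K·A·i, K = Q / (A·i) = 10.0 / (386.0 × 0.006975) = 3.714 m/day.

3.71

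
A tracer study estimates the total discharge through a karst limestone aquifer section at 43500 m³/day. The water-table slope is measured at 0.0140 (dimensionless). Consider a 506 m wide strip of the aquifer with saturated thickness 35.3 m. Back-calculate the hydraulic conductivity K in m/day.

174

Cross-sectional area A = 506 × 35.3 = 17862 m².
Hydraulic gradient i = 0.0140.
From Q = K·A·i, K = Q / (A·i) = 43500 / (17862 × 0.01400) = 174.0 m/day.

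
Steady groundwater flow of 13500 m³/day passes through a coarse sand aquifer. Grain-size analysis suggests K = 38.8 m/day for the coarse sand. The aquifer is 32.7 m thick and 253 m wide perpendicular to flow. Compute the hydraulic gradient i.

0.0421

Cross-sectional area A = 253 × 32.7 = 8273 m².
From Q = K·A·i, i = Q / (K·A) = 13500 / (38.80 × 8273) = 0.04206.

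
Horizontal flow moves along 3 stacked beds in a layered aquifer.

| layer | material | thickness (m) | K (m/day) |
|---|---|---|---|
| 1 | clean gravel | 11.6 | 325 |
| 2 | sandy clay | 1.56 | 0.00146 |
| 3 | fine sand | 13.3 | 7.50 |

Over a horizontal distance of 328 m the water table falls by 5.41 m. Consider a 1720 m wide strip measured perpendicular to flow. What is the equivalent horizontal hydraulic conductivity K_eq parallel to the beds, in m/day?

146

Flow is parallel to layering, so each bed carries its own Darcy discharge and the transmissivities add.
Σ(K_i·b_i) = 325×11.6 + 0.00146×1.56 + 7.50×13.3 = 3870 m²/day.
Total thickness b = 26.46 m, so K_eq = Σ(K_i·b_i)/b = 146.2 m/day.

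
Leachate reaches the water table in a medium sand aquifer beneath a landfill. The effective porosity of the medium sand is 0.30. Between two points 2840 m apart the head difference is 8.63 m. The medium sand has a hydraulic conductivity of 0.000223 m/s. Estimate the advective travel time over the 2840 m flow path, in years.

39.8

Convert K: 0.000223 m/s × 86400 = 19.27 m/day.
Hydraulic gradient i = Δh / L = 8.63 / 2840 = 0.003039.
Darcy flux q = K · i = 19.27 × 0.003039 = 0.05855 m/day.
Seepage velocity v = q / n_e = 0.05855 / 0.30 = 0.1952 m/day.
Travel time t = L / v = 2840 / 0.1952 = 14552 days = 39.84 years.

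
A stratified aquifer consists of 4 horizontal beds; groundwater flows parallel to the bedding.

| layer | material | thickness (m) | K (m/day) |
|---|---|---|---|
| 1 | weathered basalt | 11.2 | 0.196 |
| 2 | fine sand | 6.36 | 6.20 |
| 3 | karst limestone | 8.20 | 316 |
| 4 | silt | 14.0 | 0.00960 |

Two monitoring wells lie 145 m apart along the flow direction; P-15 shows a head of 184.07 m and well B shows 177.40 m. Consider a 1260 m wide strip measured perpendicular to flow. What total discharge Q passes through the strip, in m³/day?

Flow is parallel to layering, so each bed carries its own Darcy discharge and the transmissivities add.
Σ(K_i·b_i) = 0.196×11.2 + 6.20×6.36 + 316×8.20 + 0.00960×14.0 = 2633 m²/day.
Hydraulic gradient i = (184.07 − 177.40) / 145 = 6.67 / 145 = 0.04600.
Q = Σ(K_i·b_i) · W · i = 2633 × 1260 × 0.04600 = 1.526e+05 m³/day.

153000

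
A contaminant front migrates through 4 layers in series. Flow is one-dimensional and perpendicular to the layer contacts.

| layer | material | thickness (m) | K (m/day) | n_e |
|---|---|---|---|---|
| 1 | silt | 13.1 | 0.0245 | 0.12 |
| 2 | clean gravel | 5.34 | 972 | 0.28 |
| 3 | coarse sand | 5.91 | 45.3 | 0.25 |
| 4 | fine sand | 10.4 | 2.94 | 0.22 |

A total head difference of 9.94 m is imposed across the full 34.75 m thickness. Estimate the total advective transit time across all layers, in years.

With flow normal to the layers, continuity requires the same specific discharge q through every layer.
Σ(b_i/K_i) = 13.1/0.0245 + 5.34/972 + 5.91/45.3 + 10.4/2.94 = 538.4 d.
q = Δh / Σ(b_i/K_i) = 9.94 / 538.4 = 0.01846 m/day.
In each layer the seepage velocity is v_i = q/n_i, so the layer transit time is t_i = b_i·n_i / q:
  layer 1 (silt): t_1 = 13.1 × 0.12 / 0.01846 = 85.14 d
  layer 2 (clean gravel): t_2 = 5.34 × 0.28 / 0.01846 = 80.98 d
  layer 3 (coarse sand): t_3 = 5.91 × 0.25 / 0.01846 = 80.02 d
  layer 4 (fine sand): t_4 = 10.4 × 0.22 / 0.01846 = 123.9 d
Total t = Σ t_i = 370.1 days = 1.013 years.

1.01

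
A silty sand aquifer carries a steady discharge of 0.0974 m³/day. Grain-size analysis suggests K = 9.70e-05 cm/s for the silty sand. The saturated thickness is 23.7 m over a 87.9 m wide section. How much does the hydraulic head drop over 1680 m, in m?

0.937

Convert K: 9.70e-05 cm/s × 864 = 0.08381 m/day.
Cross-sectional area A = 87.9 × 23.7 = 2083 m².
From Q = K·A·i, i = Q / (K·A) = 0.0974 / (0.08381 × 2083) = 0.0005579.
Head loss Δh = i · L = 0.0005579 × 1680 = 0.9372 m.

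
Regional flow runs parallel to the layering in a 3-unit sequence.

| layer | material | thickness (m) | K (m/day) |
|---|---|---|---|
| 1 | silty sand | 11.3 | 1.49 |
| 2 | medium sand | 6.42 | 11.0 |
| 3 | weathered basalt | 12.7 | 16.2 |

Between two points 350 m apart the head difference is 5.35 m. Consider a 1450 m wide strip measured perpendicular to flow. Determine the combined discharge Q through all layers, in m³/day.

6500

Flow is parallel to layering, so each bed carries its own Darcy discharge and the transmissivities add.
Σ(K_i·b_i) = 1.49×11.3 + 11.0×6.42 + 16.2×12.7 = 293.2 m²/day.
Hydraulic gradient i = Δh / L = 5.35 / 350 = 0.01529.
Q = Σ(K_i·b_i) · W · i = 293.2 × 1450 × 0.01529 = 6499 m³/day.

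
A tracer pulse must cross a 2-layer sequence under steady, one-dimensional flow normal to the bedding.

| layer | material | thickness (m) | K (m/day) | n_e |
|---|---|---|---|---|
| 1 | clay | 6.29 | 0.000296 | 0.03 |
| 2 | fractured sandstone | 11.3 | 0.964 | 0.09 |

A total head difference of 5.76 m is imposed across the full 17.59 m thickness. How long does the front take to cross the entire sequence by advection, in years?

12.2

With flow normal to the layers, continuity requires the same specific discharge q through every layer.
Σ(b_i/K_i) = 6.29/0.000296 + 11.3/0.964 = 21262 d.
q = Δh / Σ(b_i/K_i) = 5.76 / 21262 = 0.0002709 m/day.
In each layer the seepage velocity is v_i = q/n_i, so the layer transit time is t_i = b_i·n_i / q:
  layer 1 (clay): t_1 = 6.29 × 0.03 / 0.0002709 = 696.5 d
  layer 2 (fractured sandstone): t_2 = 11.3 × 0.09 / 0.0002709 = 3754 d
Total t = Σ t_i = 4451 days = 12.18 years.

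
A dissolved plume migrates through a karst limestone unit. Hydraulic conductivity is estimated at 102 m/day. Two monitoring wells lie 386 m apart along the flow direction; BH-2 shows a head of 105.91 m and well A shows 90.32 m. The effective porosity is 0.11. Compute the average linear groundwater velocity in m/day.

37.5

Hydraulic gradient i = (105.91 − 90.32) / 386 = 15.59 / 386 = 0.04039.
Darcy flux q = K · i = 102.0 × 0.04039 = 4.120 m/day.
Seepage velocity v = q / n_e = 4.120 / 0.11 = 37.45 m/day.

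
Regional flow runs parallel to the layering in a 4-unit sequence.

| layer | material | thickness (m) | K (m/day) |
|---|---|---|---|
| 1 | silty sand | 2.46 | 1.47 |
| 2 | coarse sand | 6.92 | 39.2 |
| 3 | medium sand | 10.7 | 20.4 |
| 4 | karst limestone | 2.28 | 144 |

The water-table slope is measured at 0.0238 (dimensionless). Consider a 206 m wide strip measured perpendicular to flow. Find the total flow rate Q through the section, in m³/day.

Flow is parallel to layering, so each bed carries its own Darcy discharge and the transmissivities add.
Σ(K_i·b_i) = 1.47×2.46 + 39.2×6.92 + 20.4×10.7 + 144×2.28 = 821.5 m²/day.
Hydraulic gradient i = 0.0238.
Q = Σ(K_i·b_i) · W · i = 821.5 × 206 × 0.02380 = 4028 m³/day.

4030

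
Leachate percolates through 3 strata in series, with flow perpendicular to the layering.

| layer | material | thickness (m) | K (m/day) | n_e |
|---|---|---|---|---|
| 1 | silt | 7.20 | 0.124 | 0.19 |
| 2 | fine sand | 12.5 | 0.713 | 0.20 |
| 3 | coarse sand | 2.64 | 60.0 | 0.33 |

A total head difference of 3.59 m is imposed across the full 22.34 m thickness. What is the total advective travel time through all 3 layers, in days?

With flow normal to the layers, continuity requires the same specific discharge q through every layer.
Σ(b_i/K_i) = 7.20/0.124 + 12.5/0.713 + 2.64/60.0 = 75.64 d.
q = Δh / Σ(b_i/K_i) = 3.59 / 75.64 = 0.04746 m/day.
In each layer the seepage velocity is v_i = q/n_i, so the layer transit time is t_i = b_i·n_i / q:
  layer 1 (silt): t_1 = 7.20 × 0.19 / 0.04746 = 28.82 d
  layer 2 (fine sand): t_2 = 12.5 × 0.20 / 0.04746 = 52.67 d
  layer 3 (coarse sand): t_3 = 2.64 × 0.33 / 0.04746 = 18.36 d
Total t = Σ t_i = 99.85 days.

99.9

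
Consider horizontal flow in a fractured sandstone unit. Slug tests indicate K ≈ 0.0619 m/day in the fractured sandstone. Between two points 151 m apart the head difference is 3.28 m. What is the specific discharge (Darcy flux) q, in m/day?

Hydraulic gradient i = Δh / L = 3.28 / 151 = 0.02172.
Specific discharge q = K · i = 0.06190 × 0.02172 = 0.001345 m/day.

0.00134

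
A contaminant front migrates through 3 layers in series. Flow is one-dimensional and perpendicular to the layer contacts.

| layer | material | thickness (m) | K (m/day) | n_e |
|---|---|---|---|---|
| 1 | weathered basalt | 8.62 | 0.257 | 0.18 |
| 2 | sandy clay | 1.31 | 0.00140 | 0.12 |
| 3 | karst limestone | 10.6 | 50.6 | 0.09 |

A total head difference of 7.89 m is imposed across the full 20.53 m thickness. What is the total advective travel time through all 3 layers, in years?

With flow normal to the layers, continuity requires the same specific discharge q through every layer.
Σ(b_i/K_i) = 8.62/0.257 + 1.31/0.00140 + 10.6/50.6 = 969.5 d.
q = Δh / Σ(b_i/K_i) = 7.89 / 969.5 = 0.008139 m/day.
In each layer the seepage velocity is v_i = q/n_i, so the layer transit time is t_i = b_i·n_i / q:
  layer 1 (weathered basalt): t_1 = 8.62 × 0.18 / 0.008139 = 190.6 d
  layer 2 (sandy clay): t_2 = 1.31 × 0.12 / 0.008139 = 19.32 d
  layer 3 (karst limestone): t_3 = 10.6 × 0.09 / 0.008139 = 117.2 d
Total t = Σ t_i = 327.2 days = 0.8958 years.

0.896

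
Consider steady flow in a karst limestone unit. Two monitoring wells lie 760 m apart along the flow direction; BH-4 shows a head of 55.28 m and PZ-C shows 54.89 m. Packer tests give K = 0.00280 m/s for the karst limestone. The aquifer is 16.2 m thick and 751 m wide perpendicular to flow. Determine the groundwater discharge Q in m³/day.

1510

Convert K: 0.00280 m/s × 86400 = 241.9 m/day.
Cross-sectional area A = 751 × 16.2 = 12166 m².
Hydraulic gradient i = (55.28 − 54.89) / 760 = 0.39 / 760 = 0.0005132.
Darcy's law: Q = K · A · i = 241.9 × 12166 × 0.0005132 = 1510 m³/day.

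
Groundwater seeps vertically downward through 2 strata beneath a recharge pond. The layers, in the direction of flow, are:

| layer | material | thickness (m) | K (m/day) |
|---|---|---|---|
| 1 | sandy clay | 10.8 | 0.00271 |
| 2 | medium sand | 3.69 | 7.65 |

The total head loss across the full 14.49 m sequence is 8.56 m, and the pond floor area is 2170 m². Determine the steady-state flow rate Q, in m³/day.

4.66

Flow is perpendicular to layering, so the layers act in series and the equivalent K is the thickness-weighted harmonic mean.
Total thickness L = 10.8 + 3.69 = 14.49 m.
Σ(b_i/K_i) = 10.8/0.00271 + 3.69/7.65 = 3986 d.
K_eq = L / Σ(b_i/K_i) = 14.49 / 3986 = 0.003635 m/day.
Q = K_eq · A · (Δh/L) = 0.003635 × 2170 × (8.56/14.49) = 4.660 m³/day.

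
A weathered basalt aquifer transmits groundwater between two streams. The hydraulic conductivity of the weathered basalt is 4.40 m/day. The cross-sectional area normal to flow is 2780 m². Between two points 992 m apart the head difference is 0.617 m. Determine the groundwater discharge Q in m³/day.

Hydraulic gradient i = Δh / L = 0.617 / 992 = 0.0006220.
Darcy's law: Q = K · A · i = 4.400 × 2780 × 0.0006220 = 7.608 m³/day.

7.61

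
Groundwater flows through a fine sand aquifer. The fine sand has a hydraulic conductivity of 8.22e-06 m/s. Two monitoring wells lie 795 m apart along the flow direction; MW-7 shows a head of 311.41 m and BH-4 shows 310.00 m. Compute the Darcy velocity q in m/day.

0.00126

Convert K: 8.22e-06 m/s × 86400 = 0.7102 m/day.
Hydraulic gradient i = (311.41 − 310.00) / 795 = 1.41 / 795 = 0.001774.
Specific discharge q = K · i = 0.7102 × 0.001774 = 0.001260 m/day.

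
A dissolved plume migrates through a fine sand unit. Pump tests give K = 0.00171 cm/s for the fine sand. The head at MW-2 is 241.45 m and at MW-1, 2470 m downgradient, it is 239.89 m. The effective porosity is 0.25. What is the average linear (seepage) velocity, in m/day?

0.00373

Convert K: 0.00171 cm/s × 864 = 1.477 m/day.
Hydraulic gradient i = (241.45 − 239.89) / 2470 = 1.56 / 2470 = 0.0006316.
Darcy flux q = K · i = 1.477 × 0.0006316 = 0.0009331 m/day.
Seepage velocity v = q / n_e = 0.0009331 / 0.25 = 0.003732 m/day.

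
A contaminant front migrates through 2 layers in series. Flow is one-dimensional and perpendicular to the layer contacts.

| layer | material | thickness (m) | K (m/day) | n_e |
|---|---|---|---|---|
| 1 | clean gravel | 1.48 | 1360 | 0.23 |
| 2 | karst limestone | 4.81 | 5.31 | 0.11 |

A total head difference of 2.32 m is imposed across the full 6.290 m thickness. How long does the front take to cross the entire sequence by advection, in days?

With flow normal to the layers, continuity requires the same specific discharge q through every layer.
Σ(b_i/K_i) = 1.48/1360 + 4.81/5.31 = 0.9069 d.
q = Δh / Σ(b_i/K_i) = 2.32 / 0.9069 = 2.558 m/day.
In each layer the seepage velocity is v_i = q/n_i, so the layer transit time is t_i = b_i·n_i / q:
  layer 1 (clean gravel): t_1 = 1.48 × 0.23 / 2.558 = 0.1331 d
  layer 2 (karst limestone): t_2 = 4.81 × 0.11 / 2.558 = 0.2068 d
Total t = Σ t_i = 0.3399 days.

0.340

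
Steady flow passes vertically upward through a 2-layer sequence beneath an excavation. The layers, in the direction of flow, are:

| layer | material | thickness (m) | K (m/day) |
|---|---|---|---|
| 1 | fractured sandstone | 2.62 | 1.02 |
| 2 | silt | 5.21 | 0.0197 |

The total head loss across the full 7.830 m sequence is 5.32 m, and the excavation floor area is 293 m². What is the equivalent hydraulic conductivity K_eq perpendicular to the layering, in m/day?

0.0293

Flow is perpendicular to layering, so the layers act in series and the equivalent K is the thickness-weighted harmonic mean.
Total thickness L = 2.62 + 5.21 = 7.830 m.
Σ(b_i/K_i) = 2.62/1.02 + 5.21/0.0197 = 267.0 d.
K_eq = L / Σ(b_i/K_i) = 7.830 / 267.0 = 0.02932 m/day.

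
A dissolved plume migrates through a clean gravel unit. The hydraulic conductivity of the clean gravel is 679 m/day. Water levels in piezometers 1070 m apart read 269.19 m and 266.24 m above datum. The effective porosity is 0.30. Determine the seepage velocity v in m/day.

6.24

Hydraulic gradient i = (269.19 − 266.24) / 1070 = 2.95 / 1070 = 0.002757.
Darcy flux q = K · i = 679.0 × 0.002757 = 1.872 m/day.
Seepage velocity v = q / n_e = 1.872 / 0.30 = 6.240 m/day.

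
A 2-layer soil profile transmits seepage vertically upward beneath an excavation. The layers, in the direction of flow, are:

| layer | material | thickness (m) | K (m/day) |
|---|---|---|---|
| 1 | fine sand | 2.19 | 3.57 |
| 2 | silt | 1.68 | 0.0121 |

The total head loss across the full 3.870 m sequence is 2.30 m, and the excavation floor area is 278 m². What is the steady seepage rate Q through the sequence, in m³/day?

4.58

Flow is perpendicular to layering, so the layers act in series and the equivalent K is the thickness-weighted harmonic mean.
Total thickness L = 2.19 + 1.68 = 3.870 m.
Σ(b_i/K_i) = 2.19/3.57 + 1.68/0.0121 = 139.5 d.
K_eq = L / Σ(b_i/K_i) = 3.870 / 139.5 = 0.02775 m/day.
Q = K_eq · A · (Δh/L) = 0.02775 × 278 × (2.30/3.870) = 4.585 m³/day.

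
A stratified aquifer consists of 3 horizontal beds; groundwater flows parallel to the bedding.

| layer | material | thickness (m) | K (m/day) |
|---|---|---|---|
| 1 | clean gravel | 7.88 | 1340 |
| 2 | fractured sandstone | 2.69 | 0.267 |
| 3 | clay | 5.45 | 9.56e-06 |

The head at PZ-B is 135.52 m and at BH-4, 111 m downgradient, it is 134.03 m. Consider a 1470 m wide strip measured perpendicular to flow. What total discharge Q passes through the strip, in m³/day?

208000

Flow is parallel to layering, so each bed carries its own Darcy discharge and the transmissivities add.
Σ(K_i·b_i) = 1340×7.88 + 0.267×2.69 + 9.56e-06×5.45 = 10560 m²/day.
Hydraulic gradient i = (135.52 − 134.03) / 111 = 1.49 / 111 = 0.01342.
Q = Σ(K_i·b_i) · W · i = 10560 × 1470 × 0.01342 = 2.084e+05 m³/day.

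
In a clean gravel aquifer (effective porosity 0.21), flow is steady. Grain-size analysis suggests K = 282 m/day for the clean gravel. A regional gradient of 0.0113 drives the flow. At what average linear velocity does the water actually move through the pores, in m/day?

Hydraulic gradient i = 0.0113.
Darcy flux q = K · i = 282.0 × 0.01130 = 3.187 m/day.
Seepage velocity v = q / n_e = 3.187 / 0.21 = 15.17 m/day.

15.2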